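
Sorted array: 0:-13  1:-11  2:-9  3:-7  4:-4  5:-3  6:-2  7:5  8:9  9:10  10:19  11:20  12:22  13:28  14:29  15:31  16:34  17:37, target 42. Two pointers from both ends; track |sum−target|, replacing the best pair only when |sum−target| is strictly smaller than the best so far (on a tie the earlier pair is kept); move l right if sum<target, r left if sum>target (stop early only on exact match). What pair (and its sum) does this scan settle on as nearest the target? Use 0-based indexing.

pair (5, 37) with sum 42 (|Δ|=0)

l=0 r=17: -13+37=24 d=18 *, l++
l=1 r=17: -11+37=26 d=16 *, l++
l=2 r=17: -9+37=28 d=14 *, l++
l=3 r=17: -7+37=30 d=12 *, l++
l=4 r=17: -4+37=33 d=9 *, l++
l=5 r=17: -3+37=34 d=8 *, l++
l=6 r=17: -2+37=35 d=7 *, l++
l=7 r=17: 5+37=42 d=0 *, stop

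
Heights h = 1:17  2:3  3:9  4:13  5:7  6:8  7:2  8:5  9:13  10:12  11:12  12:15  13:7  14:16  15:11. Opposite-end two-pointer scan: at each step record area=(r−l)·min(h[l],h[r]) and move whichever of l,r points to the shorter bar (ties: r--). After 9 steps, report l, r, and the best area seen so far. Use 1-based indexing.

l=1, r=6, best area=208

l=1 r=15: min(17,11)*14=154 best=154 *, r--
l=1 r=14: min(17,16)*13=208 best=208 *, r--
l=1 r=13: min(17,7)*12=84 best=208, r--
l=1 r=12: min(17,15)*11=165 best=208, r--
l=1 r=11: min(17,12)*10=120 best=208, r--
l=1 r=10: min(17,12)*9=108 best=208, r--
l=1 r=9: min(17,13)*8=104 best=208, r--
l=1 r=8: min(17,5)*7=35 best=208, r--
l=1 r=7: min(17,2)*6=12 best=208, r--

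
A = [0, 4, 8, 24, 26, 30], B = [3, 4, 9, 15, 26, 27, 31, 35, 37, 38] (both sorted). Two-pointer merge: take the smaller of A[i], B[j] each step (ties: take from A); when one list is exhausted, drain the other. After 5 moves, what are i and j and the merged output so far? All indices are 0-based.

i=3, j=2, merged so far=[0, 3, 4, 4, 8]

i=0 j=0: A[i]=0<=B[j]=3 take 0, i++
i=1 j=0: A[i]=4>B[j]=3 take 3, j++
i=1 j=1: A[i]=4<=B[j]=4 take 4, i++
i=2 j=1: A[i]=8>B[j]=4 take 4, j++
i=2 j=2: A[i]=8<=B[j]=9 take 8, i++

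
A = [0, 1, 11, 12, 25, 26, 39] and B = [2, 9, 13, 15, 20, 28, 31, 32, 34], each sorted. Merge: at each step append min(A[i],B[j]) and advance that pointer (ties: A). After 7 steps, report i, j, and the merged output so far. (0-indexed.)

i=0 j=0: A[i]=0<=B[j]=2 take 0, i++
i=1 j=0: A[i]=1<=B[j]=2 take 1, i++
i=2 j=0: A[i]=11>B[j]=2 take 2, j++
i=2 j=1: A[i]=11>B[j]=9 take 9, j++
i=2 j=2: A[i]=11<=B[j]=13 take 11, i++
i=3 j=2: A[i]=12<=B[j]=13 take 12, i++
i=4 j=2: A[i]=25>B[j]=13 take 13, j++

i=4, j=3, merged so far=[0, 1, 2, 9, 11, 12, 13]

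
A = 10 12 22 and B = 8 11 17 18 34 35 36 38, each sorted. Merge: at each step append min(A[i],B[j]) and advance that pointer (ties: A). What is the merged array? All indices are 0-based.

i=0 j=0: A[i]=10>B[j]=8 take 8, j++
i=0 j=1: A[i]=10<=B[j]=11 take 10, i++
i=1 j=1: A[i]=12>B[j]=11 take 11, j++
i=1 j=2: A[i]=12<=B[j]=17 take 12, i++
i=2 j=2: A[i]=22>B[j]=17 take 17, j++
i=2 j=3: A[i]=22>B[j]=18 take 18, j++
i=2 j=4: A[i]=22<=B[j]=34 take 22, i++
i=3 j=4: A done, take B[j]=34, j++
i=3 j=5: A done, take B[j]=35, j++
i=3 j=6: A done, take B[j]=36, j++
i=3 j=7: A done, take B[j]=38, j++

[8, 10, 11, 12, 17, 18, 22, 34, 35, 36, 38]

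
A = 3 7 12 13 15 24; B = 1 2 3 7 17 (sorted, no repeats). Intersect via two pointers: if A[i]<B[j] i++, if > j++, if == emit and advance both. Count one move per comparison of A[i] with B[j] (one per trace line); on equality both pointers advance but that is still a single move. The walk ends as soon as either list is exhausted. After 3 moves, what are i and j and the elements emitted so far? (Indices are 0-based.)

i=0 j=0: 3>1, j++
i=0 j=1: 3>2, j++
i=0 j=2: 3==3 emit, i++,j++

i=1, j=3, emitted=[3]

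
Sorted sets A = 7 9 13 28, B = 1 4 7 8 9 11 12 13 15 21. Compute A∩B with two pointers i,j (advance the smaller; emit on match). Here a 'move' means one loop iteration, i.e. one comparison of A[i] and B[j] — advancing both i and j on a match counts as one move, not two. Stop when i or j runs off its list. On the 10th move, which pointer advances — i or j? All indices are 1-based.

i=1 j=1: 7>1, j++
i=1 j=2: 7>4, j++
i=1 j=3: 7==7 emit, i++,j++
i=2 j=4: 9>8, j++
i=2 j=5: 9==9 emit, i++,j++
i=3 j=6: 13>11, j++
i=3 j=7: 13>12, j++
i=3 j=8: 13==13 emit, i++,j++
i=4 j=9: 28>15, j++
i=4 j=10: 28>21, j++

j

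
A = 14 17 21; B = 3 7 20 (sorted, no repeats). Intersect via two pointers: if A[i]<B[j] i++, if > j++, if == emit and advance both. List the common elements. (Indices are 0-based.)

[i=0,j=0] 14>3 → j++
[i=0,j=1] 14>7 → j++
[i=0,j=2] 14<20 → i++
[i=1,j=2] 17<20 → i++
[i=2,j=2] 21>20 → j++

intersection = []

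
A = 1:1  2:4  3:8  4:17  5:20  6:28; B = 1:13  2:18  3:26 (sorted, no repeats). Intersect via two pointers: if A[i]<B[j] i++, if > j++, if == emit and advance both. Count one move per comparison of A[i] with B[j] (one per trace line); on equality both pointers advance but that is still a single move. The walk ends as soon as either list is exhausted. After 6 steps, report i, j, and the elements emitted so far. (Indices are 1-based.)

[i=1,j=1] 1<13 → i++
[i=2,j=1] 4<13 → i++
[i=3,j=1] 8<13 → i++
[i=4,j=1] 17>13 → j++
[i=4,j=2] 17<18 → i++
[i=5,j=2] 20>18 → j++

i=5, j=3, emitted=[]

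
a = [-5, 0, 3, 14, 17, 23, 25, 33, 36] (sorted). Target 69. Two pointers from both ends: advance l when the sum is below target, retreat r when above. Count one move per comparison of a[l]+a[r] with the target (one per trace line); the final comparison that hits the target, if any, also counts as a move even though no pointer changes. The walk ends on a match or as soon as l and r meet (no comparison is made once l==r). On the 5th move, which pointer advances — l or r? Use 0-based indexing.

[0,8] -5+36=31 <69 → l++
[1,8] 0+36=36 <69 → l++
[2,8] 3+36=39 <69 → l++
[3,8] 14+36=50 <69 → l++
[4,8] 17+36=53 <69 → l++

l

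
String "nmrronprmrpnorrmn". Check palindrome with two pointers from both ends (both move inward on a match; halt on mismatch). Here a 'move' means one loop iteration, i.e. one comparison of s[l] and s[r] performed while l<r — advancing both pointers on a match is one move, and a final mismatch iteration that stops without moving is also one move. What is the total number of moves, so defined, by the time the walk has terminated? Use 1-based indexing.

8 moves

l=1 r=17: 'n'=='n', l++,r--
l=2 r=16: 'm'=='m', l++,r--
l=3 r=15: 'r'=='r', l++,r--
l=4 r=14: 'r'=='r', l++,r--
l=5 r=13: 'o'=='o', l++,r--
l=6 r=12: 'n'=='n', l++,r--
l=7 r=11: 'p'=='p', l++,r--
l=8 r=10: 'r'=='r', l++,r--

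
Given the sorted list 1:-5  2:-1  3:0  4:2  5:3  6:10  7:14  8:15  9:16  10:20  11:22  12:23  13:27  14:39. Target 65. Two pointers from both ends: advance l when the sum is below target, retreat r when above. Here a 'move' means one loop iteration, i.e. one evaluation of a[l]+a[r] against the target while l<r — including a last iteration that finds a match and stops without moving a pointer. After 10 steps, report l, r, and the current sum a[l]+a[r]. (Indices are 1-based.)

l=11, r=14, sum=61

l=1 r=14: -5+39=34 <65, l++
l=2 r=14: -1+39=38 <65, l++
l=3 r=14: 0+39=39 <65, l++
l=4 r=14: 2+39=41 <65, l++
l=5 r=14: 3+39=42 <65, l++
l=6 r=14: 10+39=49 <65, l++
l=7 r=14: 14+39=53 <65, l++
l=8 r=14: 15+39=54 <65, l++
l=9 r=14: 16+39=55 <65, l++
l=10 r=14: 20+39=59 <65, l++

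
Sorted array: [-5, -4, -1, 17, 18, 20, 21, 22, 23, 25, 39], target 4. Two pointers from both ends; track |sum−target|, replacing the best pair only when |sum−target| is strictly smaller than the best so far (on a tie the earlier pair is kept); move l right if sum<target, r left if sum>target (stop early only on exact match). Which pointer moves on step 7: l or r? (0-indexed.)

l=0 r=10: -5+39=34 d=30 *, r--
l=0 r=9: -5+25=20 d=16 *, r--
l=0 r=8: -5+23=18 d=14 *, r--
l=0 r=7: -5+22=17 d=13 *, r--
l=0 r=6: -5+21=16 d=12 *, r--
l=0 r=5: -5+20=15 d=11 *, r--
l=0 r=4: -5+18=13 d=9 *, r--

r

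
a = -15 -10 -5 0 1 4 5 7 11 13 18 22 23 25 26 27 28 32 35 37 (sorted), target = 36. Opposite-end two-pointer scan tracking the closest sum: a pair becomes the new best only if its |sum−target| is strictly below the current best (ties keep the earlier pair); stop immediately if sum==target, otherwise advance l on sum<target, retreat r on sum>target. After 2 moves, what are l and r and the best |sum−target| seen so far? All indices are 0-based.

l=0 r=19: -15+37=22 d=14 *, l++
l=1 r=19: -10+37=27 d=9 *, l++

l=2, r=19, best |Δ|=9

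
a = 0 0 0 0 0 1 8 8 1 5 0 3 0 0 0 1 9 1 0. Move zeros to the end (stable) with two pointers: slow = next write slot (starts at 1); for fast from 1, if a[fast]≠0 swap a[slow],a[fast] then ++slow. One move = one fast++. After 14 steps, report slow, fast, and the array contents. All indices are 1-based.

(s=1,f=1) a[fast]=0 → fast++
(s=1,f=2) a[fast]=0 → fast++
(s=1,f=3) a[fast]=0 → fast++
(s=1,f=4) a[fast]=0 → fast++
(s=1,f=5) a[fast]=0 → fast++
(s=1,f=6) a[fast]=1≠0 swap→a[1]=1 → slow++,fast++
(s=2,f=7) a[fast]=8≠0 swap→a[2]=8 → slow++,fast++
(s=3,f=8) a[fast]=8≠0 swap→a[3]=8 → slow++,fast++
(s=4,f=9) a[fast]=1≠0 swap→a[4]=1 → slow++,fast++
(s=5,f=10) a[fast]=5≠0 swap→a[5]=5 → slow++,fast++
(s=6,f=11) a[fast]=0 → fast++
(s=6,f=12) a[fast]=3≠0 swap→a[6]=3 → slow++,fast++
(s=7,f=13) a[fast]=0 → fast++
(s=7,f=14) a[fast]=0 → fast++

slow=7, fast=15, a=[1, 8, 8, 1, 5, 3, 0, 0, 0, 0, 0, 0, 0, 0, 0, 1, 9, 1, 0]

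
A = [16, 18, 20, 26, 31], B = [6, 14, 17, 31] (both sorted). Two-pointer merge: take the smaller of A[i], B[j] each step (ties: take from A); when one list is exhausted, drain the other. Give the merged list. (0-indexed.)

i=0 j=0: A[i]=16>B[j]=6 take 6, j++
i=0 j=1: A[i]=16>B[j]=14 take 14, j++
i=0 j=2: A[i]=16<=B[j]=17 take 16, i++
i=1 j=2: A[i]=18>B[j]=17 take 17, j++
i=1 j=3: A[i]=18<=B[j]=31 take 18, i++
i=2 j=3: A[i]=20<=B[j]=31 take 20, i++
i=3 j=3: A[i]=26<=B[j]=31 take 26, i++
i=4 j=3: A[i]=31<=B[j]=31 take 31, i++
i=5 j=3: A done, take B[j]=31, j++

[6, 14, 16, 17, 18, 20, 26, 31, 31]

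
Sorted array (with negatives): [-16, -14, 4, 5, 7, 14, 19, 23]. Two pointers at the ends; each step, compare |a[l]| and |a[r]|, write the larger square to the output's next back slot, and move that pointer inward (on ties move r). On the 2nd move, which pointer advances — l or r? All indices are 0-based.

l=0 r=7: |-16|<=|23| out[7]=529, r--
l=0 r=6: |-16|<=|19| out[6]=361, r--

r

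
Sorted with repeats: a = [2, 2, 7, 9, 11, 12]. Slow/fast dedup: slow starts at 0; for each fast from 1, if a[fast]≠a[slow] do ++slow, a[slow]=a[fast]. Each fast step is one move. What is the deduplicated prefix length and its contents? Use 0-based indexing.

length 5; prefix = [2, 7, 9, 11, 12]

(s=0,f=1) a[fast]=2=a[slow] dup → fast++
(s=0,f=2) a[fast]=7≠a[slow]=2 write a[1]=7 → slow++,fast++
(s=1,f=3) a[fast]=9≠a[slow]=7 write a[2]=9 → slow++,fast++
(s=2,f=4) a[fast]=11≠a[slow]=9 write a[3]=11 → slow++,fast++
(s=3,f=5) a[fast]=12≠a[slow]=11 write a[4]=12 → slow++,fast++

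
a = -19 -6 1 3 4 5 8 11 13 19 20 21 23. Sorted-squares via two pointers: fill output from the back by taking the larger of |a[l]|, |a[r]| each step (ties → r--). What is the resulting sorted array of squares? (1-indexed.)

l=1 r=13: |-19|<=|23| out[13]=529, r--
l=1 r=12: |-19|<=|21| out[12]=441, r--
l=1 r=11: |-19|<=|20| out[11]=400, r--
l=1 r=10: |-19|<=|19| out[10]=361, r--
l=1 r=9: |-19|>|13| out[9]=361, l++
l=2 r=9: |-6|<=|13| out[8]=169, r--
l=2 r=8: |-6|<=|11| out[7]=121, r--
l=2 r=7: |-6|<=|8| out[6]=64, r--
l=2 r=6: |-6|>|5| out[5]=36, l++
l=3 r=6: |1|<=|5| out[4]=25, r--
l=3 r=5: |1|<=|4| out[3]=16, r--
l=3 r=4: |1|<=|3| out[2]=9, r--
l=3 r=3: |1|<=|1| out[1]=1, r--

[1, 9, 16, 25, 36, 64, 121, 169, 361, 361, 400, 441, 529]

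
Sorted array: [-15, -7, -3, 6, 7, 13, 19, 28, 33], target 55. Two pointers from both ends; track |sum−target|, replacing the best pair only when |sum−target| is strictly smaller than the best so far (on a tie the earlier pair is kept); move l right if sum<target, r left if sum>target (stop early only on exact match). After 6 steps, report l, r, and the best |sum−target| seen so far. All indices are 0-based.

l=0 r=8: -15+33=18 d=37 *, l++
l=1 r=8: -7+33=26 d=29 *, l++
l=2 r=8: -3+33=30 d=25 *, l++
l=3 r=8: 6+33=39 d=16 *, l++
l=4 r=8: 7+33=40 d=15 *, l++
l=5 r=8: 13+33=46 d=9 *, l++

l=6, r=8, best |Δ|=9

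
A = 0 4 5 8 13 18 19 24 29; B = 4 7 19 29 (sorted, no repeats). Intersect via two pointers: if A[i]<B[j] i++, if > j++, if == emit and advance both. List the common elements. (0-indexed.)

[i=0,j=0] 0<4 → i++
[i=1,j=0] 4==4 emit → i++,j++
[i=2,j=1] 5<7 → i++
[i=3,j=1] 8>7 → j++
[i=3,j=2] 8<19 → i++
[i=4,j=2] 13<19 → i++
[i=5,j=2] 18<19 → i++
[i=6,j=2] 19==19 emit → i++,j++
[i=7,j=3] 24<29 → i++
[i=8,j=3] 29==29 emit → i++,j++

intersection = [4, 19, 29]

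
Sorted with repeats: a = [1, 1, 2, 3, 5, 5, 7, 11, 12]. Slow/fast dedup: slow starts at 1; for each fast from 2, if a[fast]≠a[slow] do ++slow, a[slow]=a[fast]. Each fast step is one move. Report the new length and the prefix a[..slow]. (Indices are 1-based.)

slow=1 fast=2: a[fast]=1=a[slow] dup, fast++
slow=1 fast=3: a[fast]=2≠a[slow]=1 write a[2]=2, slow++,fast++
slow=2 fast=4: a[fast]=3≠a[slow]=2 write a[3]=3, slow++,fast++
slow=3 fast=5: a[fast]=5≠a[slow]=3 write a[4]=5, slow++,fast++
slow=4 fast=6: a[fast]=5=a[slow] dup, fast++
slow=4 fast=7: a[fast]=7≠a[slow]=5 write a[5]=7, slow++,fast++
slow=5 fast=8: a[fast]=11≠a[slow]=7 write a[6]=11, slow++,fast++
slow=6 fast=9: a[fast]=12≠a[slow]=11 write a[7]=12, slow++,fast++

length 7; prefix = [1, 2, 3, 5, 7, 11, 12]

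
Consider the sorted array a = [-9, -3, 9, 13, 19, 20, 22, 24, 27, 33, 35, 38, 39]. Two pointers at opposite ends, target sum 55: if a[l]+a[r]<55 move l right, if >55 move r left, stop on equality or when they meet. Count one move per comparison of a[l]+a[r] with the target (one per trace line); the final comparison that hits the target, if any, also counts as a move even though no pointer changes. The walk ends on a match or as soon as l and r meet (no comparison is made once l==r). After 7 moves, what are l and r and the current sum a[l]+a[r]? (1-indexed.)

[1,13] -9+39=30 <55 → l++
[2,13] -3+39=36 <55 → l++
[3,13] 9+39=48 <55 → l++
[4,13] 13+39=52 <55 → l++
[5,13] 19+39=58 >55 → r--
[5,12] 19+38=57 >55 → r--
[5,11] 19+35=54 <55 → l++

l=6, r=11, sum=55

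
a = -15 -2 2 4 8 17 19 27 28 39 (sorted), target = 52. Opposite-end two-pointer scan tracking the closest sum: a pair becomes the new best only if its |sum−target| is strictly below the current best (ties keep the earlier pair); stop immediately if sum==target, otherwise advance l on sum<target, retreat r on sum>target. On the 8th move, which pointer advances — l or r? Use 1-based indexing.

l=1 r=10: -15+39=24 d=28 *, l++
l=2 r=10: -2+39=37 d=15 *, l++
l=3 r=10: 2+39=41 d=11 *, l++
l=4 r=10: 4+39=43 d=9 *, l++
l=5 r=10: 8+39=47 d=5 *, l++
l=6 r=10: 17+39=56 d=4 *, r--
l=6 r=9: 17+28=45 d=7, l++
l=7 r=9: 19+28=47 d=5, l++

l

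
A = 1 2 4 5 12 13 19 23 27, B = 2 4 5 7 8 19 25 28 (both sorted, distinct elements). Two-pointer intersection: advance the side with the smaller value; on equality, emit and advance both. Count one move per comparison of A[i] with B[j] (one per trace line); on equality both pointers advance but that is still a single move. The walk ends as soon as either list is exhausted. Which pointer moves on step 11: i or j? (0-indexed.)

[i=0,j=0] 1<2 → i++
[i=1,j=0] 2==2 emit → i++,j++
[i=2,j=1] 4==4 emit → i++,j++
[i=3,j=2] 5==5 emit → i++,j++
[i=4,j=3] 12>7 → j++
[i=4,j=4] 12>8 → j++
[i=4,j=5] 12<19 → i++
[i=5,j=5] 13<19 → i++
[i=6,j=5] 19==19 emit → i++,j++
[i=7,j=6] 23<25 → i++
[i=8,j=6] 27>25 → j++

j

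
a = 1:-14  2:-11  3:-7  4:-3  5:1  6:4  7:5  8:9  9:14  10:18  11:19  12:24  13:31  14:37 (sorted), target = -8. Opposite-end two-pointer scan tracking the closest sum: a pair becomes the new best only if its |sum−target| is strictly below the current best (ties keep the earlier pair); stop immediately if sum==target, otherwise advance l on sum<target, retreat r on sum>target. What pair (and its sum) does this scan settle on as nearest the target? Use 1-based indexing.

pair (-14, 5) with sum -9 (|Δ|=1)

l=1 r=14: -14+37=23 d=31 *, r--
l=1 r=13: -14+31=17 d=25 *, r--
l=1 r=12: -14+24=10 d=18 *, r--
l=1 r=11: -14+19=5 d=13 *, r--
l=1 r=10: -14+18=4 d=12 *, r--
l=1 r=9: -14+14=0 d=8 *, r--
l=1 r=8: -14+9=-5 d=3 *, r--
l=1 r=7: -14+5=-9 d=1 *, l++
l=2 r=7: -11+5=-6 d=2, r--
l=2 r=6: -11+4=-7 d=1, r--
l=2 r=5: -11+1=-10 d=2, l++
l=3 r=5: -7+1=-6 d=2, r--
l=3 r=4: -7+-3=-10 d=2, l++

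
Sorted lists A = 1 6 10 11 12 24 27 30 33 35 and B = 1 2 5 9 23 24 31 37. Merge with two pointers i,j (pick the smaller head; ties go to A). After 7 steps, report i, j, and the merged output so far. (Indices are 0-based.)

i=0 j=0: A[i]=1<=B[j]=1 take 1, i++
i=1 j=0: A[i]=6>B[j]=1 take 1, j++
i=1 j=1: A[i]=6>B[j]=2 take 2, j++
i=1 j=2: A[i]=6>B[j]=5 take 5, j++
i=1 j=3: A[i]=6<=B[j]=9 take 6, i++
i=2 j=3: A[i]=10>B[j]=9 take 9, j++
i=2 j=4: A[i]=10<=B[j]=23 take 10, i++

i=3, j=4, merged so far=[1, 1, 2, 5, 6, 9, 10]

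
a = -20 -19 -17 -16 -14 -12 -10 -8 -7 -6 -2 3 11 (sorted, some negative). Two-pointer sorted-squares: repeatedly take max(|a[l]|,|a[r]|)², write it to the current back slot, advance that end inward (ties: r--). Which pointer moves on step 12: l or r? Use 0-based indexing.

l=0 r=12: |-20|>|11| out[12]=400, l++
l=1 r=12: |-19|>|11| out[11]=361, l++
l=2 r=12: |-17|>|11| out[10]=289, l++
l=3 r=12: |-16|>|11| out[9]=256, l++
l=4 r=12: |-14|>|11| out[8]=196, l++
l=5 r=12: |-12|>|11| out[7]=144, l++
l=6 r=12: |-10|<=|11| out[6]=121, r--
l=6 r=11: |-10|>|3| out[5]=100, l++
l=7 r=11: |-8|>|3| out[4]=64, l++
l=8 r=11: |-7|>|3| out[3]=49, l++
l=9 r=11: |-6|>|3| out[2]=36, l++
l=10 r=11: |-2|<=|3| out[1]=9, r--

r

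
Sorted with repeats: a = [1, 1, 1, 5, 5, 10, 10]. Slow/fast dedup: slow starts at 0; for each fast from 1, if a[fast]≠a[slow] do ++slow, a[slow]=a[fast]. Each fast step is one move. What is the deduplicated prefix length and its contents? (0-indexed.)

(s=0,f=1) a[fast]=1=a[slow] dup → fast++
(s=0,f=2) a[fast]=1=a[slow] dup → fast++
(s=0,f=3) a[fast]=5≠a[slow]=1 write a[1]=5 → slow++,fast++
(s=1,f=4) a[fast]=5=a[slow] dup → fast++
(s=1,f=5) a[fast]=10≠a[slow]=5 write a[2]=10 → slow++,fast++
(s=2,f=6) a[fast]=10=a[slow] dup → fast++

length 3; prefix = [1, 5, 10]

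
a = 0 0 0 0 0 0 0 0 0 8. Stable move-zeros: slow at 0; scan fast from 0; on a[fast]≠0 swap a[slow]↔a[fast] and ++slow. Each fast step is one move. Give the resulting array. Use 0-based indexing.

(s=0,f=0) a[fast]=0 → fast++
(s=0,f=1) a[fast]=0 → fast++
(s=0,f=2) a[fast]=0 → fast++
(s=0,f=3) a[fast]=0 → fast++
(s=0,f=4) a[fast]=0 → fast++
(s=0,f=5) a[fast]=0 → fast++
(s=0,f=6) a[fast]=0 → fast++
(s=0,f=7) a[fast]=0 → fast++
(s=0,f=8) a[fast]=0 → fast++
(s=0,f=9) a[fast]=8≠0 swap→a[0]=8 → slow++,fast++

[8, 0, 0, 0, 0, 0, 0, 0, 0, 0]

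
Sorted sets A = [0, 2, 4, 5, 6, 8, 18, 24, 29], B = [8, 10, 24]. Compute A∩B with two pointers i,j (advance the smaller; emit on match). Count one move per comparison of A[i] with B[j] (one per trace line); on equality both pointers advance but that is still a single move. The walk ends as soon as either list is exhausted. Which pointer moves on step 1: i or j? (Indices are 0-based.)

i

[i=0,j=0] 0<8 → i++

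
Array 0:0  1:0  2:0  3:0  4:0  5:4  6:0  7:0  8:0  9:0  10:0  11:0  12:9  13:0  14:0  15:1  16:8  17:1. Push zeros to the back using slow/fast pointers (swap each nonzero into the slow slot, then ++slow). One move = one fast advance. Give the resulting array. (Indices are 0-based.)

(s=0,f=0) a[fast]=0 → fast++
(s=0,f=1) a[fast]=0 → fast++
(s=0,f=2) a[fast]=0 → fast++
(s=0,f=3) a[fast]=0 → fast++
(s=0,f=4) a[fast]=0 → fast++
(s=0,f=5) a[fast]=4≠0 swap→a[0]=4 → slow++,fast++
(s=1,f=6) a[fast]=0 → fast++
(s=1,f=7) a[fast]=0 → fast++
(s=1,f=8) a[fast]=0 → fast++
(s=1,f=9) a[fast]=0 → fast++
(s=1,f=10) a[fast]=0 → fast++
(s=1,f=11) a[fast]=0 → fast++
(s=1,f=12) a[fast]=9≠0 swap→a[1]=9 → slow++,fast++
(s=2,f=13) a[fast]=0 → fast++
(s=2,f=14) a[fast]=0 → fast++
(s=2,f=15) a[fast]=1≠0 swap→a[2]=1 → slow++,fast++
(s=3,f=16) a[fast]=8≠0 swap→a[3]=8 → slow++,fast++
(s=4,f=17) a[fast]=1≠0 swap→a[4]=1 → slow++,fast++

[4, 9, 1, 8, 1, 0, 0, 0, 0, 0, 0, 0, 0, 0, 0, 0, 0, 0]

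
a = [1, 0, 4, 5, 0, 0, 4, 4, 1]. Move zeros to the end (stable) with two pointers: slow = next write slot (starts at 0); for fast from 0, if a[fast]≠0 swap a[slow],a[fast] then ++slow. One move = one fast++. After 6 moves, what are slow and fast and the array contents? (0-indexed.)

(s=0,f=0) a[fast]=1≠0 swap→a[0]=1 → slow++,fast++
(s=1,f=1) a[fast]=0 → fast++
(s=1,f=2) a[fast]=4≠0 swap→a[1]=4 → slow++,fast++
(s=2,f=3) a[fast]=5≠0 swap→a[2]=5 → slow++,fast++
(s=3,f=4) a[fast]=0 → fast++
(s=3,f=5) a[fast]=0 → fast++

slow=3, fast=6, a=[1, 4, 5, 0, 0, 0, 4, 4, 1]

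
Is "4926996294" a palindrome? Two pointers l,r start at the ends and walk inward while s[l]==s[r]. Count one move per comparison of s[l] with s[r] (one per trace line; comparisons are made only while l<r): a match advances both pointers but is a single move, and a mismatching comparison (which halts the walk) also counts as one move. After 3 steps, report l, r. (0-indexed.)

[0,9] '4'=='4' → l++,r--
[1,8] '9'=='9' → l++,r--
[2,7] '2'=='2' → l++,r--

l=3, r=6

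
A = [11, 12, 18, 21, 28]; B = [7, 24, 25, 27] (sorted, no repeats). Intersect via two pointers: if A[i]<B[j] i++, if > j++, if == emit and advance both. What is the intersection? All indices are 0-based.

[i=0,j=0] 11>7 → j++
[i=0,j=1] 11<24 → i++
[i=1,j=1] 12<24 → i++
[i=2,j=1] 18<24 → i++
[i=3,j=1] 21<24 → i++
[i=4,j=1] 28>24 → j++
[i=4,j=2] 28>25 → j++
[i=4,j=3] 28>27 → j++

intersection = []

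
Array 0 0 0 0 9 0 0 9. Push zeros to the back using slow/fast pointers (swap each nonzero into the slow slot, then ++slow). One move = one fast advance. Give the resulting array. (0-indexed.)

[9, 9, 0, 0, 0, 0, 0, 0]

slow=0 fast=0: a[fast]=0, fast++
slow=0 fast=1: a[fast]=0, fast++
slow=0 fast=2: a[fast]=0, fast++
slow=0 fast=3: a[fast]=0, fast++
slow=0 fast=4: a[fast]=9≠0 swap→a[0]=9, slow++,fast++
slow=1 fast=5: a[fast]=0, fast++
slow=1 fast=6: a[fast]=0, fast++
slow=1 fast=7: a[fast]=9≠0 swap→a[1]=9, slow++,fast++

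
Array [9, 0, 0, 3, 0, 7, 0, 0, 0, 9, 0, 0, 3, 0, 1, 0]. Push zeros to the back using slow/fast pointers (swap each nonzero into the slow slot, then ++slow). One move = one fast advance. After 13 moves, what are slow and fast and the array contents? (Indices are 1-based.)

slow=6, fast=14, a=[9, 3, 7, 9, 3, 0, 0, 0, 0, 0, 0, 0, 0, 0, 1, 0]

(s=1,f=1) a[fast]=9≠0 swap→a[1]=9 → slow++,fast++
(s=2,f=2) a[fast]=0 → fast++
(s=2,f=3) a[fast]=0 → fast++
(s=2,f=4) a[fast]=3≠0 swap→a[2]=3 → slow++,fast++
(s=3,f=5) a[fast]=0 → fast++
(s=3,f=6) a[fast]=7≠0 swap→a[3]=7 → slow++,fast++
(s=4,f=7) a[fast]=0 → fast++
(s=4,f=8) a[fast]=0 → fast++
(s=4,f=9) a[fast]=0 → fast++
(s=4,f=10) a[fast]=9≠0 swap→a[4]=9 → slow++,fast++
(s=5,f=11) a[fast]=0 → fast++
(s=5,f=12) a[fast]=0 → fast++
(s=5,f=13) a[fast]=3≠0 swap→a[5]=3 → slow++,fast++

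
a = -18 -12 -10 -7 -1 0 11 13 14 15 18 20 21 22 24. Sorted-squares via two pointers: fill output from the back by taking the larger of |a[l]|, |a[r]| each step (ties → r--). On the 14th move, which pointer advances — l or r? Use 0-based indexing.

[0,14] |-18|<=|24| out[14]=576 → r--
[0,13] |-18|<=|22| out[13]=484 → r--
[0,12] |-18|<=|21| out[12]=441 → r--
[0,11] |-18|<=|20| out[11]=400 → r--
[0,10] |-18|<=|18| out[10]=324 → r--
[0,9] |-18|>|15| out[9]=324 → l++
[1,9] |-12|<=|15| out[8]=225 → r--
[1,8] |-12|<=|14| out[7]=196 → r--
[1,7] |-12|<=|13| out[6]=169 → r--
[1,6] |-12|>|11| out[5]=144 → l++
[2,6] |-10|<=|11| out[4]=121 → r--
[2,5] |-10|>|0| out[3]=100 → l++
[3,5] |-7|>|0| out[2]=49 → l++
[4,5] |-1|>|0| out[1]=1 → l++

l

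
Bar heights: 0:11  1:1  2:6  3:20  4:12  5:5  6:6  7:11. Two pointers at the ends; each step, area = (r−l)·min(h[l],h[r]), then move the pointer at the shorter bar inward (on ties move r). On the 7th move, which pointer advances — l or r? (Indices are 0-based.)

l=0 r=7: min(11,11)*7=77 best=77 *, r--
l=0 r=6: min(11,6)*6=36 best=77, r--
l=0 r=5: min(11,5)*5=25 best=77, r--
l=0 r=4: min(11,12)*4=44 best=77, l++
l=1 r=4: min(1,12)*3=3 best=77, l++
l=2 r=4: min(6,12)*2=12 best=77, l++
l=3 r=4: min(20,12)*1=12 best=77, r--

r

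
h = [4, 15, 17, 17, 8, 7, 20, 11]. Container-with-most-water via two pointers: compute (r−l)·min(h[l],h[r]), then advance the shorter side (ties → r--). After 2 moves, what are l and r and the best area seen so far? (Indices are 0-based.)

l=1, r=6, best area=66

l=0 r=7: min(4,11)*7=28 best=28 *, l++
l=1 r=7: min(15,11)*6=66 best=66 *, r--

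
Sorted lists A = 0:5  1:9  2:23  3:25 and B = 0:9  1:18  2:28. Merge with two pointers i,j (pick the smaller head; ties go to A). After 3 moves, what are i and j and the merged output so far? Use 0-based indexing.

i=2, j=1, merged so far=[5, 9, 9]

[i=0,j=0] A[i]=5<=B[j]=9 take 5 → i++
[i=1,j=0] A[i]=9<=B[j]=9 take 9 → i++
[i=2,j=0] A[i]=23>B[j]=9 take 9 → j++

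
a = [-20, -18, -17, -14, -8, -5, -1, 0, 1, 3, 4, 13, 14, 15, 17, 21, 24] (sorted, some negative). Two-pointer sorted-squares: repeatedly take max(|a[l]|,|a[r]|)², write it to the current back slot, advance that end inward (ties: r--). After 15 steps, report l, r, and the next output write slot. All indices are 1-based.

[1,17] |-20|<=|24| out[17]=576 → r--
[1,16] |-20|<=|21| out[16]=441 → r--
[1,15] |-20|>|17| out[15]=400 → l++
[2,15] |-18|>|17| out[14]=324 → l++
[3,15] |-17|<=|17| out[13]=289 → r--
[3,14] |-17|>|15| out[12]=289 → l++
[4,14] |-14|<=|15| out[11]=225 → r--
[4,13] |-14|<=|14| out[10]=196 → r--
[4,12] |-14|>|13| out[9]=196 → l++
[5,12] |-8|<=|13| out[8]=169 → r--
[5,11] |-8|>|4| out[7]=64 → l++
[6,11] |-5|>|4| out[6]=25 → l++
[7,11] |-1|<=|4| out[5]=16 → r--
[7,10] |-1|<=|3| out[4]=9 → r--
[7,9] |-1|<=|1| out[3]=1 → r--

l=7, r=8, next write slot=2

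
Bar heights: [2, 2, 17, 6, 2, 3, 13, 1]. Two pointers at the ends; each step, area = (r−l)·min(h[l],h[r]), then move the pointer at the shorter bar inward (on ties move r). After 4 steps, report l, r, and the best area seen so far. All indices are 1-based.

[1,8] min(2,1)*7=7 best=7 * → r--
[1,7] min(2,13)*6=12 best=12 * → l++
[2,7] min(2,13)*5=10 best=12 → l++
[3,7] min(17,13)*4=52 best=52 * → r--

l=3, r=6, best area=52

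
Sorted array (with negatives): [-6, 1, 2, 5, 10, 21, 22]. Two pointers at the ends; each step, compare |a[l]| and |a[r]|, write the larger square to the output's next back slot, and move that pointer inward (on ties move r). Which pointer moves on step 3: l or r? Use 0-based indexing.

[0,6] |-6|<=|22| out[6]=484 → r--
[0,5] |-6|<=|21| out[5]=441 → r--
[0,4] |-6|<=|10| out[4]=100 → r--

r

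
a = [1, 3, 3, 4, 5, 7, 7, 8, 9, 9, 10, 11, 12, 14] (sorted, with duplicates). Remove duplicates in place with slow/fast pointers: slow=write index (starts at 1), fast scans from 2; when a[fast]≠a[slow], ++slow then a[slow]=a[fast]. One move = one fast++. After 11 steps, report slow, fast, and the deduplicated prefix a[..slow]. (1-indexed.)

(s=1,f=2) a[fast]=3≠a[slow]=1 write a[2]=3 → slow++,fast++
(s=2,f=3) a[fast]=3=a[slow] dup → fast++
(s=2,f=4) a[fast]=4≠a[slow]=3 write a[3]=4 → slow++,fast++
(s=3,f=5) a[fast]=5≠a[slow]=4 write a[4]=5 → slow++,fast++
(s=4,f=6) a[fast]=7≠a[slow]=5 write a[5]=7 → slow++,fast++
(s=5,f=7) a[fast]=7=a[slow] dup → fast++
(s=5,f=8) a[fast]=8≠a[slow]=7 write a[6]=8 → slow++,fast++
(s=6,f=9) a[fast]=9≠a[slow]=8 write a[7]=9 → slow++,fast++
(s=7,f=10) a[fast]=9=a[slow] dup → fast++
(s=7,f=11) a[fast]=10≠a[slow]=9 write a[8]=10 → slow++,fast++
(s=8,f=12) a[fast]=11≠a[slow]=10 write a[9]=11 → slow++,fast++

slow=9, fast=13, prefix=[1, 3, 4, 5, 7, 8, 9, 10, 11]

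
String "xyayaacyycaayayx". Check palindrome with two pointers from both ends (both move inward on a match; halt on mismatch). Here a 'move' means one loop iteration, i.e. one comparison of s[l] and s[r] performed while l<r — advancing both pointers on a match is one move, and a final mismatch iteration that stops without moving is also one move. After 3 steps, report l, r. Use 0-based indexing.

l=3, r=12

l=0 r=15: 'x'=='x', l++,r--
l=1 r=14: 'y'=='y', l++,r--
l=2 r=13: 'a'=='a', l++,r--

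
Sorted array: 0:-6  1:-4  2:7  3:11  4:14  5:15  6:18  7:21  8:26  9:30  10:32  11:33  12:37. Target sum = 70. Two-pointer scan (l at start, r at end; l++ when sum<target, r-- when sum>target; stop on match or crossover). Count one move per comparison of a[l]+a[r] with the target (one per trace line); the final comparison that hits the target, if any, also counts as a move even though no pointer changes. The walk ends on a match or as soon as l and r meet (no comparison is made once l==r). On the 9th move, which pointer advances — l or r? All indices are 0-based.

l=0 r=12: -6+37=31 <70, l++
l=1 r=12: -4+37=33 <70, l++
l=2 r=12: 7+37=44 <70, l++
l=3 r=12: 11+37=48 <70, l++
l=4 r=12: 14+37=51 <70, l++
l=5 r=12: 15+37=52 <70, l++
l=6 r=12: 18+37=55 <70, l++
l=7 r=12: 21+37=58 <70, l++
l=8 r=12: 26+37=63 <70, l++

l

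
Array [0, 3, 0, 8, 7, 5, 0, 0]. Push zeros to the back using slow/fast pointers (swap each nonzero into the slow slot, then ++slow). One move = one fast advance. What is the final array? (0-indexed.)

[3, 8, 7, 5, 0, 0, 0, 0]

(s=0,f=0) a[fast]=0 → fast++
(s=0,f=1) a[fast]=3≠0 swap→a[0]=3 → slow++,fast++
(s=1,f=2) a[fast]=0 → fast++
(s=1,f=3) a[fast]=8≠0 swap→a[1]=8 → slow++,fast++
(s=2,f=4) a[fast]=7≠0 swap→a[2]=7 → slow++,fast++
(s=3,f=5) a[fast]=5≠0 swap→a[3]=5 → slow++,fast++
(s=4,f=6) a[fast]=0 → fast++
(s=4,f=7) a[fast]=0 → fast++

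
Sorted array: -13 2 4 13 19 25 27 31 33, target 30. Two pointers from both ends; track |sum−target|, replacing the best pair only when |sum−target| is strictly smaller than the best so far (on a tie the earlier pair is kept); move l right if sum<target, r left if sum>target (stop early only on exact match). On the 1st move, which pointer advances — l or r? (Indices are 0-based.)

[0,8] -13+33=20 d=10 * → l++

l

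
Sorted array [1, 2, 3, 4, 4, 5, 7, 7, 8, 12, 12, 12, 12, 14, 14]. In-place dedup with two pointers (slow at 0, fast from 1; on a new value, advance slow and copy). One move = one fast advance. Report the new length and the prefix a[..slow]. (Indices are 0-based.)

length 9; prefix = [1, 2, 3, 4, 5, 7, 8, 12, 14]

slow=0 fast=1: a[fast]=2≠a[slow]=1 write a[1]=2, slow++,fast++
slow=1 fast=2: a[fast]=3≠a[slow]=2 write a[2]=3, slow++,fast++
slow=2 fast=3: a[fast]=4≠a[slow]=3 write a[3]=4, slow++,fast++
slow=3 fast=4: a[fast]=4=a[slow] dup, fast++
slow=3 fast=5: a[fast]=5≠a[slow]=4 write a[4]=5, slow++,fast++
slow=4 fast=6: a[fast]=7≠a[slow]=5 write a[5]=7, slow++,fast++
slow=5 fast=7: a[fast]=7=a[slow] dup, fast++
slow=5 fast=8: a[fast]=8≠a[slow]=7 write a[6]=8, slow++,fast++
slow=6 fast=9: a[fast]=12≠a[slow]=8 write a[7]=12, slow++,fast++
slow=7 fast=10: a[fast]=12=a[slow] dup, fast++
slow=7 fast=11: a[fast]=12=a[slow] dup, fast++
slow=7 fast=12: a[fast]=12=a[slow] dup, fast++
slow=7 fast=13: a[fast]=14≠a[slow]=12 write a[8]=14, slow++,fast++
slow=8 fast=14: a[fast]=14=a[slow] dup, fast++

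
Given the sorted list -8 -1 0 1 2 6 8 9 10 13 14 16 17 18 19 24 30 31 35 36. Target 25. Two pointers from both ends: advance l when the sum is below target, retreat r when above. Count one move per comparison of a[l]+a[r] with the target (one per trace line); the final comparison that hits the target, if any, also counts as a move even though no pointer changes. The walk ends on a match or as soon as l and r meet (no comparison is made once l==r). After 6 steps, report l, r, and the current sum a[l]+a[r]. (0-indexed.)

[0,19] -8+36=28 >25 → r--
[0,18] -8+35=27 >25 → r--
[0,17] -8+31=23 <25 → l++
[1,17] -1+31=30 >25 → r--
[1,16] -1+30=29 >25 → r--
[1,15] -1+24=23 <25 → l++

l=2, r=15, sum=24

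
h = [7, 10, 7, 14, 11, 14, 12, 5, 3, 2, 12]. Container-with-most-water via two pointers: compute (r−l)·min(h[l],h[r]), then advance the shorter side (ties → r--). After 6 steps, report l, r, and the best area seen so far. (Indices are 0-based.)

l=3, r=7, best area=90

[0,10] min(7,12)*10=70 best=70 * → l++
[1,10] min(10,12)*9=90 best=90 * → l++
[2,10] min(7,12)*8=56 best=90 → l++
[3,10] min(14,12)*7=84 best=90 → r--
[3,9] min(14,2)*6=12 best=90 → r--
[3,8] min(14,3)*5=15 best=90 → r--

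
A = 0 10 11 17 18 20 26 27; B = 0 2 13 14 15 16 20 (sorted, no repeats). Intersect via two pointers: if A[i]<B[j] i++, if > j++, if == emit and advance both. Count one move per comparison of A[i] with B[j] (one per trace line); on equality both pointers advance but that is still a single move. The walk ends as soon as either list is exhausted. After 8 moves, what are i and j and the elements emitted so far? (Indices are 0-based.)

i=0 j=0: 0==0 emit, i++,j++
i=1 j=1: 10>2, j++
i=1 j=2: 10<13, i++
i=2 j=2: 11<13, i++
i=3 j=2: 17>13, j++
i=3 j=3: 17>14, j++
i=3 j=4: 17>15, j++
i=3 j=5: 17>16, j++

i=3, j=6, emitted=[0]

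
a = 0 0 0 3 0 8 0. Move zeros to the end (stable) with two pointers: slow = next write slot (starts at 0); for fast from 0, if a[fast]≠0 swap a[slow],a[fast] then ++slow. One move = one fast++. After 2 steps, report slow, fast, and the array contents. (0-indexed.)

slow=0, fast=2, a=[0, 0, 0, 3, 0, 8, 0]

(s=0,f=0) a[fast]=0 → fast++
(s=0,f=1) a[fast]=0 → fast++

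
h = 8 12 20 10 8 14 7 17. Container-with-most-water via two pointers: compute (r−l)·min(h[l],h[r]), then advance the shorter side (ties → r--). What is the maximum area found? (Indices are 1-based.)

[1,8] min(8,17)*7=56 best=56 * → l++
[2,8] min(12,17)*6=72 best=72 * → l++
[3,8] min(20,17)*5=85 best=85 * → r--
[3,7] min(20,7)*4=28 best=85 → r--
[3,6] min(20,14)*3=42 best=85 → r--
[3,5] min(20,8)*2=16 best=85 → r--
[3,4] min(20,10)*1=10 best=85 → r--

max area = 85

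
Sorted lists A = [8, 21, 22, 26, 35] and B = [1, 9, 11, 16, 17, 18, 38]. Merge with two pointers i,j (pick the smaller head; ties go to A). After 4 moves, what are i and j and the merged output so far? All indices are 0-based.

[i=0,j=0] A[i]=8>B[j]=1 take 1 → j++
[i=0,j=1] A[i]=8<=B[j]=9 take 8 → i++
[i=1,j=1] A[i]=21>B[j]=9 take 9 → j++
[i=1,j=2] A[i]=21>B[j]=11 take 11 → j++

i=1, j=3, merged so far=[1, 8, 9, 11]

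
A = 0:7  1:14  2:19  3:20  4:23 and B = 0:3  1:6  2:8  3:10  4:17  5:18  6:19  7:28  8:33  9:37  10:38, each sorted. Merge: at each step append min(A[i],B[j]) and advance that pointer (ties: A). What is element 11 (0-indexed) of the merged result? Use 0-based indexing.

merged[11] = 23

i=0 j=0: A[i]=7>B[j]=3 take 3, j++
i=0 j=1: A[i]=7>B[j]=6 take 6, j++
i=0 j=2: A[i]=7<=B[j]=8 take 7, i++
i=1 j=2: A[i]=14>B[j]=8 take 8, j++
i=1 j=3: A[i]=14>B[j]=10 take 10, j++
i=1 j=4: A[i]=14<=B[j]=17 take 14, i++
i=2 j=4: A[i]=19>B[j]=17 take 17, j++
i=2 j=5: A[i]=19>B[j]=18 take 18, j++
i=2 j=6: A[i]=19<=B[j]=19 take 19, i++
i=3 j=6: A[i]=20>B[j]=19 take 19, j++
i=3 j=7: A[i]=20<=B[j]=28 take 20, i++
i=4 j=7: A[i]=23<=B[j]=28 take 23, i++
i=5 j=7: A done, take B[j]=28, j++
i=5 j=8: A done, take B[j]=33, j++
i=5 j=9: A done, take B[j]=37, j++
i=5 j=10: A done, take B[j]=38, j++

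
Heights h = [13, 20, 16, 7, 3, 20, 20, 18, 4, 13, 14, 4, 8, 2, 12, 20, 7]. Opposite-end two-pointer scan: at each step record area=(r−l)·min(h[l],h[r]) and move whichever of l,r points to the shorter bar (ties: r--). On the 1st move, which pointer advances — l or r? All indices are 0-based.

l=0 r=16: min(13,7)*16=112 best=112 *, r--

r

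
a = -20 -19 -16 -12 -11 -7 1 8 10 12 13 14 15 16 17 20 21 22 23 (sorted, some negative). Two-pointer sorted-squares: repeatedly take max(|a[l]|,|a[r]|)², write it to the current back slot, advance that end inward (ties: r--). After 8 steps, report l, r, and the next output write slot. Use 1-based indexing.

l=3, r=13, next write slot=11

[1,19] |-20|<=|23| out[19]=529 → r--
[1,18] |-20|<=|22| out[18]=484 → r--
[1,17] |-20|<=|21| out[17]=441 → r--
[1,16] |-20|<=|20| out[16]=400 → r--
[1,15] |-20|>|17| out[15]=400 → l++
[2,15] |-19|>|17| out[14]=361 → l++
[3,15] |-16|<=|17| out[13]=289 → r--
[3,14] |-16|<=|16| out[12]=256 → r--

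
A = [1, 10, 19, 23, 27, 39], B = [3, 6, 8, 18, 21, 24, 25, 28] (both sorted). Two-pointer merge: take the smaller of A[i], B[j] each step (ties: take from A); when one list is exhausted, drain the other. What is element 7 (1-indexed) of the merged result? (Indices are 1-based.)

i=1 j=1: A[i]=1<=B[j]=3 take 1, i++
i=2 j=1: A[i]=10>B[j]=3 take 3, j++
i=2 j=2: A[i]=10>B[j]=6 take 6, j++
i=2 j=3: A[i]=10>B[j]=8 take 8, j++
i=2 j=4: A[i]=10<=B[j]=18 take 10, i++
i=3 j=4: A[i]=19>B[j]=18 take 18, j++
i=3 j=5: A[i]=19<=B[j]=21 take 19, i++
i=4 j=5: A[i]=23>B[j]=21 take 21, j++
i=4 j=6: A[i]=23<=B[j]=24 take 23, i++
i=5 j=6: A[i]=27>B[j]=24 take 24, j++
i=5 j=7: A[i]=27>B[j]=25 take 25, j++
i=5 j=8: A[i]=27<=B[j]=28 take 27, i++
i=6 j=8: A[i]=39>B[j]=28 take 28, j++
i=6 j=9: B done, take A[i]=39, i++

merged[7] = 19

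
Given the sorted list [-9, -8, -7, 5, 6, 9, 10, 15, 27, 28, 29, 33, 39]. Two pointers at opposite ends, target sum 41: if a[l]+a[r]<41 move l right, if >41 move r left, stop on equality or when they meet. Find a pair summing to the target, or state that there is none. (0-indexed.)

no pair

l=0 r=12: -9+39=30 <41, l++
l=1 r=12: -8+39=31 <41, l++
l=2 r=12: -7+39=32 <41, l++
l=3 r=12: 5+39=44 >41, r--
l=3 r=11: 5+33=38 <41, l++
l=4 r=11: 6+33=39 <41, l++
l=5 r=11: 9+33=42 >41, r--
l=5 r=10: 9+29=38 <41, l++
l=6 r=10: 10+29=39 <41, l++
l=7 r=10: 15+29=44 >41, r--
l=7 r=9: 15+28=43 >41, r--
l=7 r=8: 15+27=42 >41, r--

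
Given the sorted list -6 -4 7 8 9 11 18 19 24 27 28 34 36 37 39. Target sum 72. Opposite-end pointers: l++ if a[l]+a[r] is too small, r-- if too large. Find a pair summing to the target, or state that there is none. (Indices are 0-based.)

l=0 r=14: -6+39=33 <72, l++
l=1 r=14: -4+39=35 <72, l++
l=2 r=14: 7+39=46 <72, l++
l=3 r=14: 8+39=47 <72, l++
l=4 r=14: 9+39=48 <72, l++
l=5 r=14: 11+39=50 <72, l++
l=6 r=14: 18+39=57 <72, l++
l=7 r=14: 19+39=58 <72, l++
l=8 r=14: 24+39=63 <72, l++
l=9 r=14: 27+39=66 <72, l++
l=10 r=14: 28+39=67 <72, l++
l=11 r=14: 34+39=73 >72, r--
l=11 r=13: 34+37=71 <72, l++
l=12 r=13: 36+37=73 >72, r--

no pair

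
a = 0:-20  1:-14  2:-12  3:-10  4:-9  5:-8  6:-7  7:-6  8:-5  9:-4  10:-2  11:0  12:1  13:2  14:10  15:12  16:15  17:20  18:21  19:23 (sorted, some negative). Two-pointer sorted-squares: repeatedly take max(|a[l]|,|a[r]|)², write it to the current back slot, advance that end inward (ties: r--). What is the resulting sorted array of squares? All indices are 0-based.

[0,19] |-20|<=|23| out[19]=529 → r--
[0,18] |-20|<=|21| out[18]=441 → r--
[0,17] |-20|<=|20| out[17]=400 → r--
[0,16] |-20|>|15| out[16]=400 → l++
[1,16] |-14|<=|15| out[15]=225 → r--
[1,15] |-14|>|12| out[14]=196 → l++
[2,15] |-12|<=|12| out[13]=144 → r--
[2,14] |-12|>|10| out[12]=144 → l++
[3,14] |-10|<=|10| out[11]=100 → r--
[3,13] |-10|>|2| out[10]=100 → l++
[4,13] |-9|>|2| out[9]=81 → l++
[5,13] |-8|>|2| out[8]=64 → l++
[6,13] |-7|>|2| out[7]=49 → l++
[7,13] |-6|>|2| out[6]=36 → l++
[8,13] |-5|>|2| out[5]=25 → l++
[9,13] |-4|>|2| out[4]=16 → l++
[10,13] |-2|<=|2| out[3]=4 → r--
[10,12] |-2|>|1| out[2]=4 → l++
[11,12] |0|<=|1| out[1]=1 → r--
[11,11] |0|<=|0| out[0]=0 → r--

[0, 1, 4, 4, 16, 25, 36, 49, 64, 81, 100, 100, 144, 144, 196, 225, 400, 400, 441, 529]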